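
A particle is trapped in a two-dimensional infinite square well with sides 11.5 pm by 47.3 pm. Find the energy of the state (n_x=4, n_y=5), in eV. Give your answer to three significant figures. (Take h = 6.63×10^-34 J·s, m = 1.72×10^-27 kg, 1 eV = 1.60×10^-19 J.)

For a 2D rectangular well E = (h²/8m)·Σ n_i²/L_i² = (6.63×10^-34)²/(8·1.72×10^-27) · [4²/(11.5 pm)² + 5²/(47.3 pm)²].
Evaluating gives E = 4.222×10^-18 J = 26.4 eV.

E = 26.4 eV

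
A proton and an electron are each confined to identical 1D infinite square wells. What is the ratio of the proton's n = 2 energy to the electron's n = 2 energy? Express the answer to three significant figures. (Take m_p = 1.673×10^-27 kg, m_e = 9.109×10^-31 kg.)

5.44×10^-4

E_n ∝ 1/m at fixed n and L, so the ratio is m_e/m_p = 9.109×10^-31/1.673×10^-27 = 5.44×10^-4.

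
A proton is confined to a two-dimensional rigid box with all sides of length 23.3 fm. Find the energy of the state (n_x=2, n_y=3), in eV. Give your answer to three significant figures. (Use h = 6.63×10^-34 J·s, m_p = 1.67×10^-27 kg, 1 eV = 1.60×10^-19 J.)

For a 2D rectangular well E = (h²/8m_p)·Σ n_i²/L_i² = (6.63×10^-34)²/(8·1.67×10^-27) · [2²/(23.3 fm)² + 3²/(23.3 fm)²].
Evaluating gives E = 7.879×10^-13 J = 4.92×10^6 eV.

E = 4.92×10^6 eV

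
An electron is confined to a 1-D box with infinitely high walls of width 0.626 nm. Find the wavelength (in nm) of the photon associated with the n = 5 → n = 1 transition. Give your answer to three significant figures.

E_1 = h²/(8m_eL²) = 1.537×10^-19 J, so ΔE = (5² − 1²)E_1 = 3.689×10^-18 J.
λ = hc/ΔE = (6.626×10^-34·2.998×10^8)/3.689×10^-18 = 5.38×10^-8 m = 53.8 nm.

λ = 53.8 nm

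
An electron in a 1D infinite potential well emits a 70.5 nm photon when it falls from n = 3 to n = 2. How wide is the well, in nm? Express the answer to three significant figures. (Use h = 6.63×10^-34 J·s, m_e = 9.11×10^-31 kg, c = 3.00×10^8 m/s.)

L = 0.327 nm

The photon carries ΔE = hc/λ = 6.63×10^-34·3.00×10^8/7.05×10^-8 m = 2.821×10^-18 J.
Since ΔE = (3² − 2²)E_1, E_1 = 5.642×10^-19 J, and L = h/√(8m_eE_1) = 3.27×10^-10 m = 0.327 nm.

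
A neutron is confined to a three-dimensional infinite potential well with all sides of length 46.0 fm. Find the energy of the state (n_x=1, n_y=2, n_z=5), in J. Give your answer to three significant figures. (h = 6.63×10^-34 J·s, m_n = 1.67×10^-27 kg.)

For a 3D rectangular well E = (h²/8m_n)·Σ n_i²/L_i² = (6.63×10^-34)²/(8·1.67×10^-27) · [1²/(46.0 fm)² + 2²/(46.0 fm)² + 5²/(46.0 fm)²].
Evaluating gives E = 4.66×10^-13 J.

E = 4.66×10^-13 J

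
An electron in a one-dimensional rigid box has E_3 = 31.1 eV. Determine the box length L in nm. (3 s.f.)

From E_n = n²h²/(8m_eL²), L = n·h/√(8m_eE_n).
E_3 = 31.1 eV = 4.982×10^-18 J, so L = 3·6.626×10^-34/√(8·9.109×10^-31·4.982×10^-18) = 3.30×10^-10 m = 0.330 nm.

L = 0.330 nm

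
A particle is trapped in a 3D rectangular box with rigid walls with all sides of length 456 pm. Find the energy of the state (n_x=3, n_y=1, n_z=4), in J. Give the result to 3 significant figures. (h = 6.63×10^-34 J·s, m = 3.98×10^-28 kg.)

For a 3D rectangular well E = (h²/8m)·Σ n_i²/L_i² = (6.63×10^-34)²/(8·3.98×10^-28) · [3²/(456 pm)² + 1²/(456 pm)² + 4²/(456 pm)²].
Evaluating gives E = 1.73×10^-20 J.

E = 1.73×10^-20 J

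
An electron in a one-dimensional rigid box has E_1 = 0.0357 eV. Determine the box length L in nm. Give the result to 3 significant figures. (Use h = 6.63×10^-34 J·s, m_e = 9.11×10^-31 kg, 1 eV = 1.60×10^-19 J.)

L = 3.25 nm

From E_n = n²h²/(8m_eL²), L = n·h/√(8m_eE_n).
E_1 = 0.0357 eV = 5.712×10^-21 J, so L = 1·6.63×10^-34/√(8·9.11×10^-31·5.712×10^-21) = 3.25×10^-9 m = 3.25 nm.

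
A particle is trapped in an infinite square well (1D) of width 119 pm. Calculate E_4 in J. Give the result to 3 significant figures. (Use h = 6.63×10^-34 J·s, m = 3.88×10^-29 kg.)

For an infinite well E_n = n²h²/(8mL²), so E_1 = h²/(8mL²) = (6.63×10^-34)²/(8·3.88×10^-29·(1.19×10^-10 m)²) = 1.000×10^-19 J.
Then E_4 = 4²·E_1 = 16·1.000×10^-19 J = 1.60×10^-18 J.

E_4 = 1.60×10^-18 J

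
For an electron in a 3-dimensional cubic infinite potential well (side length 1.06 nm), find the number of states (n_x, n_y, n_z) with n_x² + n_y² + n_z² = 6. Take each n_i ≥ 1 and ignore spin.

degeneracy = 3

The level has n_x² + n_y² + n_z² = 6. The ordered positive-integer solutions are (1, 1, 2), (1, 2, 1), (2, 1, 1).
That gives 3 states.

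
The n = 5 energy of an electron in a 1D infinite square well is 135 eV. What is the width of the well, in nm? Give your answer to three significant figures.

L = 0.264 nm

From E_n = n²h²/(8m_eL²), L = n·h/√(8m_eE_n).
E_5 = 135 eV = 2.163×10^-17 J, so L = 5·6.626×10^-34/√(8·9.109×10^-31·2.163×10^-17) = 2.64×10^-10 m = 0.264 nm.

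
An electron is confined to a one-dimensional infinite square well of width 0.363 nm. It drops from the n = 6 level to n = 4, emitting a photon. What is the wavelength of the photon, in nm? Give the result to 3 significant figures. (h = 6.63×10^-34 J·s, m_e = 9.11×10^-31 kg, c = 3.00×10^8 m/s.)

λ = 21.7 nm

E_1 = h²/(8m_eL²) = 4.577×10^-19 J, so ΔE = (6² − 4²)E_1 = 9.154×10^-18 J.
λ = hc/ΔE = (6.63×10^-34·3.00×10^8)/9.154×10^-18 = 2.17×10^-8 m = 21.7 nm.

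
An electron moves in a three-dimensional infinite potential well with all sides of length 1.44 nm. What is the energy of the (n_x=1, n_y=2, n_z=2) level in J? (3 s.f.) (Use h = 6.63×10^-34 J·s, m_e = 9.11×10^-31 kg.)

For a 3D rectangular well E = (h²/8m_e)·Σ n_i²/L_i² = (6.63×10^-34)²/(8·9.11×10^-31) · [1²/(1.44 nm)² + 2²/(1.44 nm)² + 2²/(1.44 nm)²].
Evaluating gives E = 2.62×10^-19 J.

E = 2.62×10^-19 J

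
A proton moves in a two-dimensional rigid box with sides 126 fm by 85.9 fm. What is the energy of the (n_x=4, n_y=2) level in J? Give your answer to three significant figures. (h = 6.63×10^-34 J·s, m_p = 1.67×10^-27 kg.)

For a 2D rectangular well E = (h²/8m_p)·Σ n_i²/L_i² = (6.63×10^-34)²/(8·1.67×10^-27) · [4²/(126 fm)² + 2²/(85.9 fm)²].
Evaluating gives E = 5.10×10^-14 J.

E = 5.10×10^-14 J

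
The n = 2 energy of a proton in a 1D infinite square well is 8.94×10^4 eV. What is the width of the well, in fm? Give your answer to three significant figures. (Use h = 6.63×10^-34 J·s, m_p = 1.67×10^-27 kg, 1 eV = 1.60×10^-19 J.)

L = 95.9 fm

From E_n = n²h²/(8m_pL²), L = n·h/√(8m_pE_n).
E_2 = 8.94×10^4 eV = 1.430×10^-14 J, so L = 2·6.63×10^-34/√(8·1.67×10^-27·1.430×10^-14) = 9.59×10^-14 m = 95.9 fm.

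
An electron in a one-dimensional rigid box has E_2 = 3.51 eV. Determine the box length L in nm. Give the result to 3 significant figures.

L = 0.655 nm

From E_n = n²h²/(8m_eL²), L = n·h/√(8m_eE_n).
E_2 = 3.51 eV = 5.623×10^-19 J, so L = 2·6.626×10^-34/√(8·9.109×10^-31·5.623×10^-19) = 6.55×10^-10 m = 0.655 nm.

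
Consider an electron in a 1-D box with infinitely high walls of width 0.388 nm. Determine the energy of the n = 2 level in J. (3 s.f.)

For an infinite well E_n = n²h²/(8m_eL²), so E_1 = h²/(8m_eL²) = (6.626×10^-34)²/(8·9.109×10^-31·(3.88×10^-10 m)²) = 4.002×10^-19 J.
Then E_2 = 2²·E_1 = 4·4.002×10^-19 J = 1.60×10^-18 J.

E_2 = 1.60×10^-18 J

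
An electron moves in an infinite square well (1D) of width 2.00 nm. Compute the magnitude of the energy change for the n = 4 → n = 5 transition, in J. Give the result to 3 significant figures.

|ΔE| = 1.36×10^-19 J

E_1 = h²/(8m_eL²) = 1.506×10^-20 J.
|ΔE| = |4² − 5²|·E_1 = 9·1.506×10^-20 J = 1.36×10^-19 J.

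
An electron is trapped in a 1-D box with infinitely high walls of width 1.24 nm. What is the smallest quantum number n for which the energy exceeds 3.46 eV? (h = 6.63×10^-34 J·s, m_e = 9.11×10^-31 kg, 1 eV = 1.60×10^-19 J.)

n = 4

E_1 = h²/(8m_eL²) = 3.923×10^-20 J = 0.2452 eV.
Need n² > 3.46/0.2452 = 14.11, i.e. n > 3.756.
The smallest integer satisfying this is n = 4.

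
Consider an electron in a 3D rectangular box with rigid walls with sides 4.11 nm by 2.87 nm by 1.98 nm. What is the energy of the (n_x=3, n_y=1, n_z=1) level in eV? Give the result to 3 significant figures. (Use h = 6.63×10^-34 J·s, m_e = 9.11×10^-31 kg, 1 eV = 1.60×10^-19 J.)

E = 0.343 eV

For a 3D rectangular well E = (h²/8m_e)·Σ n_i²/L_i² = (6.63×10^-34)²/(8·9.11×10^-31) · [3²/(4.11 nm)² + 1²/(2.87 nm)² + 1²/(1.98 nm)²].
Evaluating gives E = 5.484×10^-20 J = 0.343 eV.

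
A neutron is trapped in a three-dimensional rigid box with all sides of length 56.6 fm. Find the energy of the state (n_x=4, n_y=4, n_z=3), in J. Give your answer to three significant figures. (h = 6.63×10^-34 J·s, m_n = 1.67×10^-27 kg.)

E = 4.21×10^-13 J

For a 3D rectangular well E = (h²/8m_n)·Σ n_i²/L_i² = (6.63×10^-34)²/(8·1.67×10^-27) · [4²/(56.6 fm)² + 4²/(56.6 fm)² + 3²/(56.6 fm)²].
Evaluating gives E = 4.21×10^-13 J.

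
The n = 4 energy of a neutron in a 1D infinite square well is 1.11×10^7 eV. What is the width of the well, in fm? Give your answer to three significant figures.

L = 17.2 fm

From E_n = n²h²/(8m_nL²), L = n·h/√(8m_nE_n).
E_4 = 1.11×10^7 eV = 1.778×10^-12 J, so L = 4·6.626×10^-34/√(8·1.675×10^-27·1.778×10^-12) = 1.72×10^-14 m = 17.2 fm.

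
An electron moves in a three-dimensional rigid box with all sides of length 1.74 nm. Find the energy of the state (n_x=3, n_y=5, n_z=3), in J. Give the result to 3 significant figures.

For a 3D rectangular well E = (h²/8m_e)·Σ n_i²/L_i² = (6.626×10^-34)²/(8·9.109×10^-31) · [3²/(1.74 nm)² + 5²/(1.74 nm)² + 3²/(1.74 nm)²].
Evaluating gives E = 8.56×10^-19 J.

E = 8.56×10^-19 J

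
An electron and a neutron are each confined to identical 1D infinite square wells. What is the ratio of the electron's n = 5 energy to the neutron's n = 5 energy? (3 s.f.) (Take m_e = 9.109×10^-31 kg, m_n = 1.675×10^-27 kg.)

1.84×10^3

E_n ∝ 1/m at fixed n and L, so the ratio is m_n/m_e = 1.675×10^-27/9.109×10^-31 = 1.84×10^3.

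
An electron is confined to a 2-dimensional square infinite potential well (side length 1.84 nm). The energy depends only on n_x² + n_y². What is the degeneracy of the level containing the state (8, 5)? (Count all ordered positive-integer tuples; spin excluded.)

degeneracy = 2

The level has n_x² + n_y² = 89. The ordered positive-integer solutions are (5, 8), (8, 5).
That gives 2 states.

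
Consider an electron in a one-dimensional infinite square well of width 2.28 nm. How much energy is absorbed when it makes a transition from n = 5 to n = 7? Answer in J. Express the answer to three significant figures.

|ΔE| = 2.78×10^-19 J

E_1 = h²/(8m_eL²) = 1.159×10^-20 J.
|ΔE| = |5² − 7²|·E_1 = 24·1.159×10^-20 J = 2.78×10^-19 J.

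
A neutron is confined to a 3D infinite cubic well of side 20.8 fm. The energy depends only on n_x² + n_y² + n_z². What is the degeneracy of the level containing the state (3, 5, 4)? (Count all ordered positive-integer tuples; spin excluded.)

The level has n_x² + n_y² + n_z² = 50. The ordered positive-integer solutions are (3, 4, 5), (3, 5, 4), (4, 3, 5), (4, 5, 3), (5, 3, 4), (5, 4, 3).
That gives 6 states.

degeneracy = 6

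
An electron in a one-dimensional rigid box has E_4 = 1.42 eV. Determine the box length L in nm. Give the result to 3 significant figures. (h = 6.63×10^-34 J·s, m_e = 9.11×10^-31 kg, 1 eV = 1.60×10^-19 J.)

L = 2.06 nm

From E_n = n²h²/(8m_eL²), L = n·h/√(8m_eE_n).
E_4 = 1.42 eV = 2.272×10^-19 J, so L = 4·6.63×10^-34/√(8·9.11×10^-31·2.272×10^-19) = 2.06×10^-9 m = 2.06 nm.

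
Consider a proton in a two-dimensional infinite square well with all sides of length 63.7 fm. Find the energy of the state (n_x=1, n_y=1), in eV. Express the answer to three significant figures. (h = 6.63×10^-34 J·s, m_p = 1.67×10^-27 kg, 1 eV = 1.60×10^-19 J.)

For a 2D rectangular well E = (h²/8m_p)·Σ n_i²/L_i² = (6.63×10^-34)²/(8·1.67×10^-27) · [1²/(63.7 fm)² + 1²/(63.7 fm)²].
Evaluating gives E = 1.622×10^-14 J = 1.01×10^5 eV.

E = 1.01×10^5 eV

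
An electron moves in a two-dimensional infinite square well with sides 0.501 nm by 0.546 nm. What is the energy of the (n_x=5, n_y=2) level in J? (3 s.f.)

For a 2D rectangular well E = (h²/8m_e)·Σ n_i²/L_i² = (6.626×10^-34)²/(8·9.109×10^-31) · [5²/(0.501 nm)² + 2²/(0.546 nm)²].
Evaluating gives E = 6.81×10^-18 J.

E = 6.81×10^-18 J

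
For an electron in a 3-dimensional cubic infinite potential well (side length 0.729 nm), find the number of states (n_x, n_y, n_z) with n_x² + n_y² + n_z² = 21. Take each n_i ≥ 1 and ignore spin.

degeneracy = 6

The level has n_x² + n_y² + n_z² = 21. The ordered positive-integer solutions are (1, 2, 4), (1, 4, 2), (2, 1, 4), (2, 4, 1), (4, 1, 2), (4, 2, 1).
That gives 6 states.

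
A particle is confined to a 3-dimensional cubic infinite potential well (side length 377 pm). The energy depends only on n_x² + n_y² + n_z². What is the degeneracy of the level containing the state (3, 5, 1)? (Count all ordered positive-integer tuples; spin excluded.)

degeneracy = 6

The level has n_x² + n_y² + n_z² = 35. The ordered positive-integer solutions are (1, 3, 5), (1, 5, 3), (3, 1, 5), (3, 5, 1), (5, 1, 3), (5, 3, 1).
That gives 6 states.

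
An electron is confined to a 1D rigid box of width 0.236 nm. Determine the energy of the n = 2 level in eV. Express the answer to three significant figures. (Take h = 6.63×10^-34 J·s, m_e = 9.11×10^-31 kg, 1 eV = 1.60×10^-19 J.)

E_2 = 27.1 eV

For an infinite well E_n = n²h²/(8m_eL²), so E_1 = h²/(8m_eL²) = (6.63×10^-34)²/(8·9.11×10^-31·(2.36×10^-10 m)²) = 1.083×10^-18 J.
Then E_2 = 2²·E_1 = 4·1.083×10^-18 J = 4.332×10^-18 J.
Converting, E_2 = 4.332×10^-18 J / (1.60×10^-19 J/eV) = 27.1 eV.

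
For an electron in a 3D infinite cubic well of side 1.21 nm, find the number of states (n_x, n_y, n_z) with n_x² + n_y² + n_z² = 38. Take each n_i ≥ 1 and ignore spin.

degeneracy = 9

The level has n_x² + n_y² + n_z² = 38. The ordered positive-integer solutions are (1, 1, 6), (1, 6, 1), (2, 3, 5), (2, 5, 3), (3, 2, 5), (3, 5, 2), (5, 2, 3), (5, 3, 2), (6, 1, 1).
That gives 9 states.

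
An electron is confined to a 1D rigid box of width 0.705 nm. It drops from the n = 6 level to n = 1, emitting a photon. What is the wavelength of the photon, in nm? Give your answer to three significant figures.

E_1 = h²/(8m_eL²) = 1.212×10^-19 J, so ΔE = (6² − 1²)E_1 = 4.242×10^-18 J.
λ = hc/ΔE = (6.626×10^-34·2.998×10^8)/4.242×10^-18 = 4.68×10^-8 m = 46.8 nm.

λ = 46.8 nm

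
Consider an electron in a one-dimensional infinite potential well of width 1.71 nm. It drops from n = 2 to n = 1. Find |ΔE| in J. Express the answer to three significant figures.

|ΔE| = 6.18×10^-20 J

E_1 = h²/(8m_eL²) = 2.060×10^-20 J.
|ΔE| = |2² − 1²|·E_1 = 3·2.060×10^-20 J = 6.18×10^-20 J.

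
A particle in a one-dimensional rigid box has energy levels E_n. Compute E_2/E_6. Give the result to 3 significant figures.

E_n ∝ n², so E_2/E_6 = 2²/6² = 4/36 = 0.111.

0.111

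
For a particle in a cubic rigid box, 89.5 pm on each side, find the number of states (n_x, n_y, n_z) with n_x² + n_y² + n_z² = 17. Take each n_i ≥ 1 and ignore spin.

degeneracy = 3

The level has n_x² + n_y² + n_z² = 17. The ordered positive-integer solutions are (2, 2, 3), (2, 3, 2), (3, 2, 2).
That gives 3 states.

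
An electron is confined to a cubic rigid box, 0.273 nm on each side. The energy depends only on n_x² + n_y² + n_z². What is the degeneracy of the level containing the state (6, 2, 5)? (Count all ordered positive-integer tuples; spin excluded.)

degeneracy = 6

The level has n_x² + n_y² + n_z² = 65. The ordered positive-integer solutions are (2, 5, 6), (2, 6, 5), (5, 2, 6), (5, 6, 2), (6, 2, 5), (6, 5, 2).
That gives 6 states.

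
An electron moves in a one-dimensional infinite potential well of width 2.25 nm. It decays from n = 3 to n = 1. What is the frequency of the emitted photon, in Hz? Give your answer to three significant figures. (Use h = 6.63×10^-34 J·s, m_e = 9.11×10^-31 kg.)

E_1 = h²/(8m_eL²) = 1.191×10^-20 J and ΔE = (3² − 1²)E_1 = 9.528×10^-20 J.
f = ΔE/h = 9.528×10^-20/6.63×10^-34 = 1.44×10^14 Hz.

f = 1.44×10^14 Hz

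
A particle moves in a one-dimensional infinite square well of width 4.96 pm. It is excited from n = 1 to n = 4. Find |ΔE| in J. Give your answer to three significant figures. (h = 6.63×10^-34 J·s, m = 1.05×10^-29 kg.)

|ΔE| = 3.19×10^-15 J

E_1 = h²/(8mL²) = 2.127×10^-16 J.
|ΔE| = |1² − 4²|·E_1 = 15·2.127×10^-16 J = 3.19×10^-15 J.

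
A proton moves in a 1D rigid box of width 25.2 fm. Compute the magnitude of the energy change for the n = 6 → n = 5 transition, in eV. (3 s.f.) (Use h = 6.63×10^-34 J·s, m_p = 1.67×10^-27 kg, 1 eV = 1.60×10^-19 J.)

E_1 = h²/(8m_pL²) = 5.181×10^-14 J.
|ΔE| = |6² − 5²|·E_1 = 11·5.181×10^-14 J = 5.699×10^-13 J = 3.56×10^6 eV.

|ΔE| = 3.56×10^6 eV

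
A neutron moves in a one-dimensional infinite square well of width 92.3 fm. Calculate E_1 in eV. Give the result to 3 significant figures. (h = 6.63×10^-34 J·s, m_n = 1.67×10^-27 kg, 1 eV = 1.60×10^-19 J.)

For an infinite well E_n = n²h²/(8m_nL²), so E_1 = h²/(8m_nL²) = (6.63×10^-34)²/(8·1.67×10^-27·(9.23×10^-14 m)²) = 3.862×10^-15 J.
Converting, E_1 = 3.862×10^-15 J / (1.60×10^-19 J/eV) = 2.41×10^4 eV.

E_1 = 2.41×10^4 eV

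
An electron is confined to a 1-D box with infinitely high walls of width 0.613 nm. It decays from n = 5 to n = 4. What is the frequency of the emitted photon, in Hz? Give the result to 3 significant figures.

f = 2.18×10^15 Hz

E_1 = h²/(8m_eL²) = 1.603×10^-19 J and ΔE = (5² − 4²)E_1 = 1.443×10^-18 J.
f = ΔE/h = 1.443×10^-18/6.626×10^-34 = 2.18×10^15 Hz.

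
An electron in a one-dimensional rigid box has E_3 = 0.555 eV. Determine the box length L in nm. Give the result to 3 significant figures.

L = 2.47 nm

From E_n = n²h²/(8m_eL²), L = n·h/√(8m_eE_n).
E_3 = 0.555 eV = 8.891×10^-20 J, so L = 3·6.626×10^-34/√(8·9.109×10^-31·8.891×10^-20) = 2.47×10^-9 m = 2.47 nm.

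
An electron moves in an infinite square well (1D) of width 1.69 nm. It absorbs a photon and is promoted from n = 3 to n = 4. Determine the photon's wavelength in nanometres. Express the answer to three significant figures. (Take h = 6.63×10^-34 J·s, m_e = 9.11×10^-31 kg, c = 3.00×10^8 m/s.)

E_1 = h²/(8m_eL²) = 2.112×10^-20 J, so ΔE = (4² − 3²)E_1 = 1.478×10^-19 J.
λ = hc/ΔE = (6.63×10^-34·3.00×10^8)/1.478×10^-19 = 1.35×10^-6 m = 1.35×10^3 nm.

λ = 1.35×10^3 nm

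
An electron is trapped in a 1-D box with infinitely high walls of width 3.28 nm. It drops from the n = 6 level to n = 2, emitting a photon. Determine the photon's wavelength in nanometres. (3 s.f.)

λ = 1.11×10^3 nm

E_1 = h²/(8m_eL²) = 5.600×10^-21 J, so ΔE = (6² − 2²)E_1 = 1.792×10^-19 J.
λ = hc/ΔE = (6.626×10^-34·2.998×10^8)/1.792×10^-19 = 1.11×10^-6 m = 1.11×10^3 nm.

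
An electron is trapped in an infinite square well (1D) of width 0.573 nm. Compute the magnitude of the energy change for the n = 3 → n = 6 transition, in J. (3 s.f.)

|ΔE| = 4.95×10^-18 J

E_1 = h²/(8m_eL²) = 1.835×10^-19 J.
|ΔE| = |3² − 6²|·E_1 = 27·1.835×10^-19 J = 4.95×10^-18 J.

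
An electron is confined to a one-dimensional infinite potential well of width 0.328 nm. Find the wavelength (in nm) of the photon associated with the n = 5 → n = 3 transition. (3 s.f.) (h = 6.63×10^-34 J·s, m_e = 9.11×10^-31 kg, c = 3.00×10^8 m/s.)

E_1 = h²/(8m_eL²) = 5.606×10^-19 J, so ΔE = (5² − 3²)E_1 = 8.970×10^-18 J.
λ = hc/ΔE = (6.63×10^-34·3.00×10^8)/8.970×10^-18 = 2.22×10^-8 m = 22.2 nm.

λ = 22.2 nm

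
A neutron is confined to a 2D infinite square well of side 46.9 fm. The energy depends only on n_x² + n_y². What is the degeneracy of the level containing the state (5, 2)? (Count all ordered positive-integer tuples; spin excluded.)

The level has n_x² + n_y² = 29. The ordered positive-integer solutions are (2, 5), (5, 2).
That gives 2 states.

degeneracy = 2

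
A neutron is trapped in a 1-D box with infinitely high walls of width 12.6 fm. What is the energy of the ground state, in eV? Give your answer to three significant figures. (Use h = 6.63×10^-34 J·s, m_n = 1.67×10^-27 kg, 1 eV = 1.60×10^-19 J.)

For an infinite well E_n = n²h²/(8m_nL²), so E_1 = h²/(8m_nL²) = (6.63×10^-34)²/(8·1.67×10^-27·(1.26×10^-14 m)²) = 2.072×10^-13 J.
Converting, E_1 = 2.072×10^-13 J / (1.60×10^-19 J/eV) = 1.30×10^6 eV.

E_1 = 1.30×10^6 eV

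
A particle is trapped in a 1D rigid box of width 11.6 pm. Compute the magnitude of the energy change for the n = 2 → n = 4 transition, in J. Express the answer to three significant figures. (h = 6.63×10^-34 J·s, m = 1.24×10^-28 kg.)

|ΔE| = 3.95×10^-17 J

E_1 = h²/(8mL²) = 3.293×10^-18 J.
|ΔE| = |2² − 4²|·E_1 = 12·3.293×10^-18 J = 3.95×10^-17 J.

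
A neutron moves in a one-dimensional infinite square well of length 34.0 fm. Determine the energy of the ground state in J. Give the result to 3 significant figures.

For an infinite well E_n = n²h²/(8m_nL²), so E_1 = h²/(8m_nL²) = (6.626×10^-34)²/(8·1.675×10^-27·(3.40×10^-14 m)²) = 2.834×10^-14 J.

E_1 = 2.83×10^-14 J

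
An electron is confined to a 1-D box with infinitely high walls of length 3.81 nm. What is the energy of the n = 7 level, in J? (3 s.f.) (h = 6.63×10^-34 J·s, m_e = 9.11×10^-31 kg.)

E_7 = 2.04×10^-19 J

For an infinite well E_n = n²h²/(8m_eL²), so E_1 = h²/(8m_eL²) = (6.63×10^-34)²/(8·9.11×10^-31·(3.81×10^-9 m)²) = 4.155×10^-21 J.
Then E_7 = 7²·E_1 = 49·4.155×10^-21 J = 2.04×10^-19 J.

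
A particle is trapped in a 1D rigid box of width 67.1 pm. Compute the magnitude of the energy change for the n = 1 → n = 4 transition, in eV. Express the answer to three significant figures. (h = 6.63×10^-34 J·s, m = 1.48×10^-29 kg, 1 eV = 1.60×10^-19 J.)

|ΔE| = 77.3 eV

E_1 = h²/(8mL²) = 8.246×10^-19 J.
|ΔE| = |1² − 4²|·E_1 = 15·8.246×10^-19 J = 1.237×10^-17 J = 77.3 eV.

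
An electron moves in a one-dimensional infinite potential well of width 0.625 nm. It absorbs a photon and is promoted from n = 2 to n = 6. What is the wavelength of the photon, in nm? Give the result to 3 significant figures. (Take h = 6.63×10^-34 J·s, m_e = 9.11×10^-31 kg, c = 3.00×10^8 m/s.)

E_1 = h²/(8m_eL²) = 1.544×10^-19 J, so ΔE = (6² − 2²)E_1 = 4.941×10^-18 J.
λ = hc/ΔE = (6.63×10^-34·3.00×10^8)/4.941×10^-18 = 4.03×10^-8 m = 40.3 nm.

λ = 40.3 nm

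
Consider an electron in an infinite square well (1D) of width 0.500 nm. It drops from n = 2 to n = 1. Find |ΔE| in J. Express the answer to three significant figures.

E_1 = h²/(8m_eL²) = 2.410×10^-19 J.
|ΔE| = |2² − 1²|·E_1 = 3·2.410×10^-19 J = 7.23×10^-19 J.

|ΔE| = 7.23×10^-19 J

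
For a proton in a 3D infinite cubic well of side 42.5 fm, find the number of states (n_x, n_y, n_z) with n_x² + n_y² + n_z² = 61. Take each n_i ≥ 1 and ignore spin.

The level has n_x² + n_y² + n_z² = 61. The ordered positive-integer solutions are (3, 4, 6), (3, 6, 4), (4, 3, 6), (4, 6, 3), (6, 3, 4), (6, 4, 3).
That gives 6 states.

degeneracy = 6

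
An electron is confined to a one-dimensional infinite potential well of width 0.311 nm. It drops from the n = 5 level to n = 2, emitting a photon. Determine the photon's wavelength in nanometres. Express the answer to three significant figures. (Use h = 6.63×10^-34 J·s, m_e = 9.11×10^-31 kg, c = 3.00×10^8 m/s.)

λ = 15.2 nm

E_1 = h²/(8m_eL²) = 6.236×10^-19 J, so ΔE = (5² − 2²)E_1 = 1.310×10^-17 J.
λ = hc/ΔE = (6.63×10^-34·3.00×10^8)/1.310×10^-17 = 1.52×10^-8 m = 15.2 nm.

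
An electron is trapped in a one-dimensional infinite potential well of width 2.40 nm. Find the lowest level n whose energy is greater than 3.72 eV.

E_1 = h²/(8m_eL²) = 1.046×10^-20 J = 0.06529 eV.
Need n² > 3.72/0.06529 = 56.98, i.e. n > 7.549.
The smallest integer satisfying this is n = 8.

n = 8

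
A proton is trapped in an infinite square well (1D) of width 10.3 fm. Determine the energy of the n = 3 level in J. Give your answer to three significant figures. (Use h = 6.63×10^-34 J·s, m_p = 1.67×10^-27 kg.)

E_3 = 2.79×10^-12 J

For an infinite well E_n = n²h²/(8m_pL²), so E_1 = h²/(8m_pL²) = (6.63×10^-34)²/(8·1.67×10^-27·(1.03×10^-14 m)²) = 3.101×10^-13 J.
Then E_3 = 3²·E_1 = 9·3.101×10^-13 J = 2.79×10^-12 J.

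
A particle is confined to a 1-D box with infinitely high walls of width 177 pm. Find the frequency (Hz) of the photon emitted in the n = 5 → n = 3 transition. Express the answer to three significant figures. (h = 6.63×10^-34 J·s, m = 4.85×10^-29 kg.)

f = 8.73×10^14 Hz

E_1 = h²/(8mL²) = 3.616×10^-20 J and ΔE = (5² − 3²)E_1 = 5.786×10^-19 J.
f = ΔE/h = 5.786×10^-19/6.63×10^-34 = 8.73×10^14 Hz.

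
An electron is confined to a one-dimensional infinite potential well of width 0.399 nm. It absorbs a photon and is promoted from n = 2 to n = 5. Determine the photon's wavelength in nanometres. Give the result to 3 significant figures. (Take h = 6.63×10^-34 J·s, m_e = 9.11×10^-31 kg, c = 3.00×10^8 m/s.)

E_1 = h²/(8m_eL²) = 3.789×10^-19 J, so ΔE = (5² − 2²)E_1 = 7.957×10^-18 J.
λ = hc/ΔE = (6.63×10^-34·3.00×10^8)/7.957×10^-18 = 2.50×10^-8 m = 25.0 nm.

λ = 25.0 nm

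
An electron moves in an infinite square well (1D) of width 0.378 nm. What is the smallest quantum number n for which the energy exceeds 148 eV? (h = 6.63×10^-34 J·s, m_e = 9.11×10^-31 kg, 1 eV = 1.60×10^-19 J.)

E_1 = h²/(8m_eL²) = 4.221×10^-19 J = 2.638 eV.
Need n² > 148/2.638 = 56.10, i.e. n > 7.490.
The smallest integer satisfying this is n = 8.

n = 8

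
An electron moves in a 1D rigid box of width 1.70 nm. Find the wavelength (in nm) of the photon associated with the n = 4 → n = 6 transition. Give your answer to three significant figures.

E_1 = h²/(8m_eL²) = 2.085×10^-20 J, so ΔE = (6² − 4²)E_1 = 4.170×10^-19 J.
λ = hc/ΔE = (6.626×10^-34·2.998×10^8)/4.170×10^-19 = 4.76×10^-7 m = 476 nm.

λ = 476 nm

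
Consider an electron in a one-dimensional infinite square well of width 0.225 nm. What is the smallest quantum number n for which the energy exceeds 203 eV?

E_1 = h²/(8m_eL²) = 1.190×10^-18 J = 7.428 eV.
Need n² > 203/7.428 = 27.33, i.e. n > 5.228.
The smallest integer satisfying this is n = 6.

n = 6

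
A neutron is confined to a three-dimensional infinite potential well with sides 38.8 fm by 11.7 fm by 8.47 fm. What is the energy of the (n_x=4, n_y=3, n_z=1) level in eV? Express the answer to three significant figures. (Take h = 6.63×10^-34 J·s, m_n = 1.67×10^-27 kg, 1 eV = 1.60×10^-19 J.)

E = 1.86×10^7 eV

For a 3D rectangular well E = (h²/8m_n)·Σ n_i²/L_i² = (6.63×10^-34)²/(8·1.67×10^-27) · [4²/(38.8 fm)² + 3²/(11.7 fm)² + 1²/(8.47 fm)²].
Evaluating gives E = 2.971×10^-12 J = 1.86×10^7 eV.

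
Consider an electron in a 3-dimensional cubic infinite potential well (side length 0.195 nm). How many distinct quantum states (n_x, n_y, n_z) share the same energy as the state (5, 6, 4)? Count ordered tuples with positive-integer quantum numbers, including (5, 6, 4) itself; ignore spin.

degeneracy = 12

The level has n_x² + n_y² + n_z² = 77. The ordered positive-integer solutions are (2, 3, 8), (2, 8, 3), (3, 2, 8), (3, 8, 2), (4, 5, 6), (4, 6, 5), (5, 4, 6), (5, 6, 4), (6, 4, 5), (6, 5, 4), (8, 2, 3), (8, 3, 2).
That gives 12 states.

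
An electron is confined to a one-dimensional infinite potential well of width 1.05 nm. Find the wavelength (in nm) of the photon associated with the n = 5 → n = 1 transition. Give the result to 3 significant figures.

λ = 151 nm

E_1 = h²/(8m_eL²) = 5.465×10^-20 J, so ΔE = (5² − 1²)E_1 = 1.312×10^-18 J.
λ = hc/ΔE = (6.626×10^-34·2.998×10^8)/1.312×10^-18 = 1.51×10^-7 m = 151 nm.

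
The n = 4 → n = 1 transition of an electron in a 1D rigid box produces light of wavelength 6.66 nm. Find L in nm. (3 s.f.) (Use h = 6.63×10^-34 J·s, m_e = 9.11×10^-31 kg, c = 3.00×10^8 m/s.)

The photon carries ΔE = hc/λ = 6.63×10^-34·3.00×10^8/6.66×10^-9 m = 2.986×10^-17 J.
Since ΔE = (4² − 1²)E_1, E_1 = 1.991×10^-18 J, and L = h/√(8m_eE_1) = 1.74×10^-10 m = 0.174 nm.

L = 0.174 nm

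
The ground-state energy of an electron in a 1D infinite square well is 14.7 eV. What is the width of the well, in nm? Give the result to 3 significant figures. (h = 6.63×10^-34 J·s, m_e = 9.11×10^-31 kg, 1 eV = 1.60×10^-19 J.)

L = 0.160 nm

From E_n = n²h²/(8m_eL²), L = n·h/√(8m_eE_n).
E_1 = 14.7 eV = 2.352×10^-18 J, so L = 1·6.63×10^-34/√(8·9.11×10^-31·2.352×10^-18) = 1.60×10^-10 m = 0.160 nm.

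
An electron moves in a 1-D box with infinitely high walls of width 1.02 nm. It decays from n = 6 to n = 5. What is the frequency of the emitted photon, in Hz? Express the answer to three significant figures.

f = 9.61×10^14 Hz

E_1 = h²/(8m_eL²) = 5.791×10^-20 J and ΔE = (6² − 5²)E_1 = 6.370×10^-19 J.
f = ΔE/h = 6.370×10^-19/6.626×10^-34 = 9.61×10^14 Hz.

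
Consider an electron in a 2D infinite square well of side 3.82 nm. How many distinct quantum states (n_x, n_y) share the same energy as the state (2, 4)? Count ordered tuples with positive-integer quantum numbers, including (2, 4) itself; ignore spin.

degeneracy = 2

The level has n_x² + n_y² = 20. The ordered positive-integer solutions are (2, 4), (4, 2).
That gives 2 states.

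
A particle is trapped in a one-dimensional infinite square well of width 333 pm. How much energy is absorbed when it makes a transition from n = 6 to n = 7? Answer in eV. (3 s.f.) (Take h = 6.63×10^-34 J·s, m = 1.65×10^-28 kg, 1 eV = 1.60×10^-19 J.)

|ΔE| = 0.244 eV

E_1 = h²/(8mL²) = 3.003×10^-21 J.
|ΔE| = |6² − 7²|·E_1 = 13·3.003×10^-21 J = 3.904×10^-20 J = 0.244 eV.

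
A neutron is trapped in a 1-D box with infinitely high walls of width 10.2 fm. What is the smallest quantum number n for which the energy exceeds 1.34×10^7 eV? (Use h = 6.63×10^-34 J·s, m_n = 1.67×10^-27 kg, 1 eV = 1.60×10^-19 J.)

E_1 = h²/(8m_nL²) = 3.162×10^-13 J = 1.976×10^6 eV.
Need n² > 1.34×10^7/1.976×10^6 = 6.781, i.e. n > 2.604.
The smallest integer satisfying this is n = 3.

n = 3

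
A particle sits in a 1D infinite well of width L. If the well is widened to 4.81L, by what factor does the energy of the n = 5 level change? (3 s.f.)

E_n ∝ 1/L², so the energy scales by 1/4.81² = 0.0432.

0.0432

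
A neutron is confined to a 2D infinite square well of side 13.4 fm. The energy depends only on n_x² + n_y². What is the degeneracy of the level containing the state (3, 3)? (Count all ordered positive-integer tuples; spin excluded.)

The level has n_x² + n_y² = 18. The ordered positive-integer solutions are (3, 3).
That gives 1 state.

degeneracy = 1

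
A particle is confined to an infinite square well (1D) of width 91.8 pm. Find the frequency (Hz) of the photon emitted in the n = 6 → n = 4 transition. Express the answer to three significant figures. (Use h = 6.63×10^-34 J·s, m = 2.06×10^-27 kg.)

f = 9.55×10^13 Hz

E_1 = h²/(8mL²) = 3.165×10^-21 J and ΔE = (6² − 4²)E_1 = 6.330×10^-20 J.
f = ΔE/h = 6.330×10^-20/6.63×10^-34 = 9.55×10^13 Hz.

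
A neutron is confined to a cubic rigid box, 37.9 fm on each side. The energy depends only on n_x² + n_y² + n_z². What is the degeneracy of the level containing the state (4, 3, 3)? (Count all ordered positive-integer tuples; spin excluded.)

The level has n_x² + n_y² + n_z² = 34. The ordered positive-integer solutions are (3, 3, 4), (3, 4, 3), (4, 3, 3).
That gives 3 states.

degeneracy = 3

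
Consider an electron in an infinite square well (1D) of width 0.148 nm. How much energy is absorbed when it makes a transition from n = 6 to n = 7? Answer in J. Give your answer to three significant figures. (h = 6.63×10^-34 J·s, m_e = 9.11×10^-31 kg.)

|ΔE| = 3.58×10^-17 J

E_1 = h²/(8m_eL²) = 2.754×10^-18 J.
|ΔE| = |6² − 7²|·E_1 = 13·2.754×10^-18 J = 3.58×10^-17 J.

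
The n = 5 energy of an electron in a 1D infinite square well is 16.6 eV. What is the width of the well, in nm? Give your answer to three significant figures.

From E_n = n²h²/(8m_eL²), L = n·h/√(8m_eE_n).
E_5 = 16.6 eV = 2.659×10^-18 J, so L = 5·6.626×10^-34/√(8·9.109×10^-31·2.659×10^-18) = 7.53×10^-10 m = 0.753 nm.

L = 0.753 nm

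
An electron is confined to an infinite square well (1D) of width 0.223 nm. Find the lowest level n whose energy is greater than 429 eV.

n = 8

E_1 = h²/(8m_eL²) = 1.212×10^-18 J = 7.566 eV.
Need n² > 429/7.566 = 56.70, i.e. n > 7.530.
The smallest integer satisfying this is n = 8.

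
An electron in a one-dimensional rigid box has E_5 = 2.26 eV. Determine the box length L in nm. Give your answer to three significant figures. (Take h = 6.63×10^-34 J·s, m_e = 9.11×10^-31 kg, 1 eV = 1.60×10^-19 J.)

L = 2.04 nm

From E_n = n²h²/(8m_eL²), L = n·h/√(8m_eE_n).
E_5 = 2.26 eV = 3.616×10^-19 J, so L = 5·6.63×10^-34/√(8·9.11×10^-31·3.616×10^-19) = 2.04×10^-9 m = 2.04 nm.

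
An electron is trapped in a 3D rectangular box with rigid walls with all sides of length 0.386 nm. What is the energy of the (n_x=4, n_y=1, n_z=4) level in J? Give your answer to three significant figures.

E = 1.33×10^-17 J

For a 3D rectangular well E = (h²/8m_e)·Σ n_i²/L_i² = (6.626×10^-34)²/(8·9.109×10^-31) · [4²/(0.386 nm)² + 1²/(0.386 nm)² + 4²/(0.386 nm)²].
Evaluating gives E = 1.33×10^-17 J.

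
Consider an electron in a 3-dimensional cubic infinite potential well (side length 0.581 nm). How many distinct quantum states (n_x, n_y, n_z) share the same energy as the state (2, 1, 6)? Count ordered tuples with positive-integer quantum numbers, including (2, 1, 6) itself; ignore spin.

degeneracy = 9

The level has n_x² + n_y² + n_z² = 41. The ordered positive-integer solutions are (1, 2, 6), (1, 6, 2), (2, 1, 6), (2, 6, 1), (3, 4, 4), (4, 3, 4), (4, 4, 3), (6, 1, 2), (6, 2, 1).
That gives 9 states.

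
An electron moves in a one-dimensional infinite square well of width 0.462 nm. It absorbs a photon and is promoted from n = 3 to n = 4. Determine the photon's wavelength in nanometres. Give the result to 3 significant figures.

E_1 = h²/(8m_eL²) = 2.823×10^-19 J, so ΔE = (4² − 3²)E_1 = 1.976×10^-18 J.
λ = hc/ΔE = (6.626×10^-34·2.998×10^8)/1.976×10^-18 = 1.01×10^-7 m = 101 nm.

λ = 101 nm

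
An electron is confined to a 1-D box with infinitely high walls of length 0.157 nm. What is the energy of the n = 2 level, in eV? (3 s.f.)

E_2 = 61.0 eV

For an infinite well E_n = n²h²/(8m_eL²), so E_1 = h²/(8m_eL²) = (6.626×10^-34)²/(8·9.109×10^-31·(1.57×10^-10 m)²) = 2.444×10^-18 J.
Then E_2 = 2²·E_1 = 4·2.444×10^-18 J = 9.776×10^-18 J.
Converting, E_2 = 9.776×10^-18 J / (1.602×10^-19 J/eV) = 61.0 eV.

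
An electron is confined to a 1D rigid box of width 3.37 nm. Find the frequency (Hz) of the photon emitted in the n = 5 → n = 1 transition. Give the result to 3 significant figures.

E_1 = h²/(8m_eL²) = 5.305×10^-21 J and ΔE = (5² − 1²)E_1 = 1.273×10^-19 J.
f = ΔE/h = 1.273×10^-19/6.626×10^-34 = 1.92×10^14 Hz.

f = 1.92×10^14 Hz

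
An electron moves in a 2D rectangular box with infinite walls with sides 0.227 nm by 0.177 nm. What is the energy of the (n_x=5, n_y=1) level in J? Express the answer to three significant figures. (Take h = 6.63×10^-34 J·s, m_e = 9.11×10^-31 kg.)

E = 3.12×10^-17 J

For a 2D rectangular well E = (h²/8m_e)·Σ n_i²/L_i² = (6.63×10^-34)²/(8·9.11×10^-31) · [5²/(0.227 nm)² + 1²/(0.177 nm)²].
Evaluating gives E = 3.12×10^-17 J.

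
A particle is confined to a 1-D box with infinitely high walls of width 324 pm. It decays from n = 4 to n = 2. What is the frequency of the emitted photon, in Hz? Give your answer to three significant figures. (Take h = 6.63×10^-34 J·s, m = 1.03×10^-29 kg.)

E_1 = h²/(8mL²) = 5.082×10^-20 J and ΔE = (4² − 2²)E_1 = 6.098×10^-19 J.
f = ΔE/h = 6.098×10^-19/6.63×10^-34 = 9.20×10^14 Hz.

f = 9.20×10^14 Hz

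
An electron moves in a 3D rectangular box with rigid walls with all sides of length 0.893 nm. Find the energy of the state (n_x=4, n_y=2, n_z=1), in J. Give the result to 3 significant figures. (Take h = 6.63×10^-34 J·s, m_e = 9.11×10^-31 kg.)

For a 3D rectangular well E = (h²/8m_e)·Σ n_i²/L_i² = (6.63×10^-34)²/(8·9.11×10^-31) · [4²/(0.893 nm)² + 2²/(0.893 nm)² + 1²/(0.893 nm)²].
Evaluating gives E = 1.59×10^-18 J.

E = 1.59×10^-18 J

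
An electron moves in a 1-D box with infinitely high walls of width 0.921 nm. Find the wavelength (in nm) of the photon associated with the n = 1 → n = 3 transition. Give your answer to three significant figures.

λ = 350 nm

E_1 = h²/(8m_eL²) = 7.103×10^-20 J, so ΔE = (3² − 1²)E_1 = 5.682×10^-19 J.
λ = hc/ΔE = (6.626×10^-34·2.998×10^8)/5.682×10^-19 = 3.50×10^-7 m = 350 nm.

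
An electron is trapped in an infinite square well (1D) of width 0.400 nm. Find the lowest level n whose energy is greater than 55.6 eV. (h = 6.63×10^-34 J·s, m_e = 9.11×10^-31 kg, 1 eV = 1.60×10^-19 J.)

E_1 = h²/(8m_eL²) = 3.770×10^-19 J = 2.356 eV.
Need n² > 55.6/2.356 = 23.60, i.e. n > 4.858.
The smallest integer satisfying this is n = 5.

n = 5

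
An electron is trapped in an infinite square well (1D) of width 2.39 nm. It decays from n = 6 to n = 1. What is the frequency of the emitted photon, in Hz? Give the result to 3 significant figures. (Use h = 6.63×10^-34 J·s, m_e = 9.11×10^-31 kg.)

E_1 = h²/(8m_eL²) = 1.056×10^-20 J and ΔE = (6² − 1²)E_1 = 3.696×10^-19 J.
f = ΔE/h = 3.696×10^-19/6.63×10^-34 = 5.57×10^14 Hz.

f = 5.57×10^14 Hz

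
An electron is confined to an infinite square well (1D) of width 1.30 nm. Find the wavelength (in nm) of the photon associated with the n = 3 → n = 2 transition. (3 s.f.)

E_1 = h²/(8m_eL²) = 3.565×10^-20 J, so ΔE = (3² − 2²)E_1 = 1.782×10^-19 J.
λ = hc/ΔE = (6.626×10^-34·2.998×10^8)/1.782×10^-19 = 1.11×10^-6 m = 1.11×10^3 nm.

λ = 1.11×10^3 nm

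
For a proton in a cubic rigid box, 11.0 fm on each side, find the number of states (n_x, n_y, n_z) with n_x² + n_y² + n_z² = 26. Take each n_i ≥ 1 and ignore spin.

degeneracy = 6

The level has n_x² + n_y² + n_z² = 26. The ordered positive-integer solutions are (1, 3, 4), (1, 4, 3), (3, 1, 4), (3, 4, 1), (4, 1, 3), (4, 3, 1).
That gives 6 states.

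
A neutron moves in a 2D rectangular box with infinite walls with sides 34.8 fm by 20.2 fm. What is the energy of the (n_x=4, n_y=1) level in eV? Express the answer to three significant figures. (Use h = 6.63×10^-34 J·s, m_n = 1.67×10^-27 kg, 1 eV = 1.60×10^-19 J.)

For a 2D rectangular well E = (h²/8m_n)·Σ n_i²/L_i² = (6.63×10^-34)²/(8·1.67×10^-27) · [4²/(34.8 fm)² + 1²/(20.2 fm)²].
Evaluating gives E = 5.153×10^-13 J = 3.22×10^6 eV.

E = 3.22×10^6 eV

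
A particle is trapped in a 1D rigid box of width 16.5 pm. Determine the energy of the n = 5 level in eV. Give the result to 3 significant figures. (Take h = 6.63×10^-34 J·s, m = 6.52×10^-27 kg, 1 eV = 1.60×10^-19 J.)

For an infinite well E_n = n²h²/(8mL²), so E_1 = h²/(8mL²) = (6.63×10^-34)²/(8·6.52×10^-27·(1.65×10^-11 m)²) = 3.095×10^-20 J.
Then E_5 = 5²·E_1 = 25·3.095×10^-20 J = 7.737×10^-19 J.
Converting, E_5 = 7.737×10^-19 J / (1.60×10^-19 J/eV) = 4.84 eV.

E_5 = 4.84 eV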